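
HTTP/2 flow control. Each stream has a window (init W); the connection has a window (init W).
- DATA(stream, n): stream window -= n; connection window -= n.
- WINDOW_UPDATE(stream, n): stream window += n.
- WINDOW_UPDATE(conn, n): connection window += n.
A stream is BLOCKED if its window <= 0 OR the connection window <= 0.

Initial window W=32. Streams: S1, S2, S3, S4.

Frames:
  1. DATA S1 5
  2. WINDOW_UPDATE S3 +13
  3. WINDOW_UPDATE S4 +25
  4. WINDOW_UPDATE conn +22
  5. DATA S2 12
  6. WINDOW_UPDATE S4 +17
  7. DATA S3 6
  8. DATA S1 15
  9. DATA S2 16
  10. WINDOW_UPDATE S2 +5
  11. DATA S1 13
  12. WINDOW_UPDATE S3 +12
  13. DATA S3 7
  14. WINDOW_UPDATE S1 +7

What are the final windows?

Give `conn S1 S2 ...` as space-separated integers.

Answer: -20 6 9 44 74

Derivation:
Op 1: conn=27 S1=27 S2=32 S3=32 S4=32 blocked=[]
Op 2: conn=27 S1=27 S2=32 S3=45 S4=32 blocked=[]
Op 3: conn=27 S1=27 S2=32 S3=45 S4=57 blocked=[]
Op 4: conn=49 S1=27 S2=32 S3=45 S4=57 blocked=[]
Op 5: conn=37 S1=27 S2=20 S3=45 S4=57 blocked=[]
Op 6: conn=37 S1=27 S2=20 S3=45 S4=74 blocked=[]
Op 7: conn=31 S1=27 S2=20 S3=39 S4=74 blocked=[]
Op 8: conn=16 S1=12 S2=20 S3=39 S4=74 blocked=[]
Op 9: conn=0 S1=12 S2=4 S3=39 S4=74 blocked=[1, 2, 3, 4]
Op 10: conn=0 S1=12 S2=9 S3=39 S4=74 blocked=[1, 2, 3, 4]
Op 11: conn=-13 S1=-1 S2=9 S3=39 S4=74 blocked=[1, 2, 3, 4]
Op 12: conn=-13 S1=-1 S2=9 S3=51 S4=74 blocked=[1, 2, 3, 4]
Op 13: conn=-20 S1=-1 S2=9 S3=44 S4=74 blocked=[1, 2, 3, 4]
Op 14: conn=-20 S1=6 S2=9 S3=44 S4=74 blocked=[1, 2, 3, 4]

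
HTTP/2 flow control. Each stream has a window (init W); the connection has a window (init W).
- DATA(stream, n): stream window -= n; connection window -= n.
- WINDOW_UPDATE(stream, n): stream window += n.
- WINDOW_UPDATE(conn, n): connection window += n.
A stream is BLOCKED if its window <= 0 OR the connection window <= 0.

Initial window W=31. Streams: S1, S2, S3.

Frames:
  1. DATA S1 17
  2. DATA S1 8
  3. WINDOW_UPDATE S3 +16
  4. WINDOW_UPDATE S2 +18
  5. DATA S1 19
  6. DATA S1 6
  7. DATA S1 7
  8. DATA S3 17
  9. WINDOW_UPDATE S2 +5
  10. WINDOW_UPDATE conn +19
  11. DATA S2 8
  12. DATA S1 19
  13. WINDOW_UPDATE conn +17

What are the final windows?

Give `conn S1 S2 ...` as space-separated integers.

Op 1: conn=14 S1=14 S2=31 S3=31 blocked=[]
Op 2: conn=6 S1=6 S2=31 S3=31 blocked=[]
Op 3: conn=6 S1=6 S2=31 S3=47 blocked=[]
Op 4: conn=6 S1=6 S2=49 S3=47 blocked=[]
Op 5: conn=-13 S1=-13 S2=49 S3=47 blocked=[1, 2, 3]
Op 6: conn=-19 S1=-19 S2=49 S3=47 blocked=[1, 2, 3]
Op 7: conn=-26 S1=-26 S2=49 S3=47 blocked=[1, 2, 3]
Op 8: conn=-43 S1=-26 S2=49 S3=30 blocked=[1, 2, 3]
Op 9: conn=-43 S1=-26 S2=54 S3=30 blocked=[1, 2, 3]
Op 10: conn=-24 S1=-26 S2=54 S3=30 blocked=[1, 2, 3]
Op 11: conn=-32 S1=-26 S2=46 S3=30 blocked=[1, 2, 3]
Op 12: conn=-51 S1=-45 S2=46 S3=30 blocked=[1, 2, 3]
Op 13: conn=-34 S1=-45 S2=46 S3=30 blocked=[1, 2, 3]

Answer: -34 -45 46 30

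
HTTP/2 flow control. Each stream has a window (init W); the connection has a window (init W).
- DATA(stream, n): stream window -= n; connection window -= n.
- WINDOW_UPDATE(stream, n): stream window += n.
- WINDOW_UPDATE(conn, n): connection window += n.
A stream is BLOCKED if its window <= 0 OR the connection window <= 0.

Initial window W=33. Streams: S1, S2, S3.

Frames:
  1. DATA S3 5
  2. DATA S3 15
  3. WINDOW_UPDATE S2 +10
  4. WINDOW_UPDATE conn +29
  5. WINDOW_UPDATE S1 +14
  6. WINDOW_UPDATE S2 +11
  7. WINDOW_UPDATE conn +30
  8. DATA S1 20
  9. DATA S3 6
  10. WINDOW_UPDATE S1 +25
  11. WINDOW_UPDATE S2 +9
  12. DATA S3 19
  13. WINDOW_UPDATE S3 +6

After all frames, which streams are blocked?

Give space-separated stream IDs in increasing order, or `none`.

Answer: S3

Derivation:
Op 1: conn=28 S1=33 S2=33 S3=28 blocked=[]
Op 2: conn=13 S1=33 S2=33 S3=13 blocked=[]
Op 3: conn=13 S1=33 S2=43 S3=13 blocked=[]
Op 4: conn=42 S1=33 S2=43 S3=13 blocked=[]
Op 5: conn=42 S1=47 S2=43 S3=13 blocked=[]
Op 6: conn=42 S1=47 S2=54 S3=13 blocked=[]
Op 7: conn=72 S1=47 S2=54 S3=13 blocked=[]
Op 8: conn=52 S1=27 S2=54 S3=13 blocked=[]
Op 9: conn=46 S1=27 S2=54 S3=7 blocked=[]
Op 10: conn=46 S1=52 S2=54 S3=7 blocked=[]
Op 11: conn=46 S1=52 S2=63 S3=7 blocked=[]
Op 12: conn=27 S1=52 S2=63 S3=-12 blocked=[3]
Op 13: conn=27 S1=52 S2=63 S3=-6 blocked=[3]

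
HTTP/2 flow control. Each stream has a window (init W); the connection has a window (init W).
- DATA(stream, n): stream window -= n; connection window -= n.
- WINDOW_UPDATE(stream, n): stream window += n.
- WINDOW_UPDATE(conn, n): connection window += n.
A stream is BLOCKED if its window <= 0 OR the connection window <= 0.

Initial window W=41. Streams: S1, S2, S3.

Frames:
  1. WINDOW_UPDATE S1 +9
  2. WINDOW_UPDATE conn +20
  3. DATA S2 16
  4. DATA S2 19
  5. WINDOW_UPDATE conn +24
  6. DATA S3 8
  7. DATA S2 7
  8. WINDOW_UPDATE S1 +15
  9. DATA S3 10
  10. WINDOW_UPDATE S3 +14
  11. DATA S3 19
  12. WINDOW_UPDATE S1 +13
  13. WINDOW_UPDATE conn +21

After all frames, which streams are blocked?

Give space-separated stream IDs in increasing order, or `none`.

Answer: S2

Derivation:
Op 1: conn=41 S1=50 S2=41 S3=41 blocked=[]
Op 2: conn=61 S1=50 S2=41 S3=41 blocked=[]
Op 3: conn=45 S1=50 S2=25 S3=41 blocked=[]
Op 4: conn=26 S1=50 S2=6 S3=41 blocked=[]
Op 5: conn=50 S1=50 S2=6 S3=41 blocked=[]
Op 6: conn=42 S1=50 S2=6 S3=33 blocked=[]
Op 7: conn=35 S1=50 S2=-1 S3=33 blocked=[2]
Op 8: conn=35 S1=65 S2=-1 S3=33 blocked=[2]
Op 9: conn=25 S1=65 S2=-1 S3=23 blocked=[2]
Op 10: conn=25 S1=65 S2=-1 S3=37 blocked=[2]
Op 11: conn=6 S1=65 S2=-1 S3=18 blocked=[2]
Op 12: conn=6 S1=78 S2=-1 S3=18 blocked=[2]
Op 13: conn=27 S1=78 S2=-1 S3=18 blocked=[2]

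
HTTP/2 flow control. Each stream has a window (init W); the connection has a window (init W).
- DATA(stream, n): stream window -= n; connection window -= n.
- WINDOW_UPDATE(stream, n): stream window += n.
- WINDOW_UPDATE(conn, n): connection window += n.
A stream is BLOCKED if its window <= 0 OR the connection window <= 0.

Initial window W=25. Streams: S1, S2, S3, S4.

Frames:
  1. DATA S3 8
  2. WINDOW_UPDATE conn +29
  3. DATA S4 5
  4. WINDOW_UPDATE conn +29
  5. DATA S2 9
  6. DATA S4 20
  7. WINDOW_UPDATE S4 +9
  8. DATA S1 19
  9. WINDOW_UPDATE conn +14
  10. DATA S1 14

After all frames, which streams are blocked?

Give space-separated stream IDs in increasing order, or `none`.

Op 1: conn=17 S1=25 S2=25 S3=17 S4=25 blocked=[]
Op 2: conn=46 S1=25 S2=25 S3=17 S4=25 blocked=[]
Op 3: conn=41 S1=25 S2=25 S3=17 S4=20 blocked=[]
Op 4: conn=70 S1=25 S2=25 S3=17 S4=20 blocked=[]
Op 5: conn=61 S1=25 S2=16 S3=17 S4=20 blocked=[]
Op 6: conn=41 S1=25 S2=16 S3=17 S4=0 blocked=[4]
Op 7: conn=41 S1=25 S2=16 S3=17 S4=9 blocked=[]
Op 8: conn=22 S1=6 S2=16 S3=17 S4=9 blocked=[]
Op 9: conn=36 S1=6 S2=16 S3=17 S4=9 blocked=[]
Op 10: conn=22 S1=-8 S2=16 S3=17 S4=9 blocked=[1]

Answer: S1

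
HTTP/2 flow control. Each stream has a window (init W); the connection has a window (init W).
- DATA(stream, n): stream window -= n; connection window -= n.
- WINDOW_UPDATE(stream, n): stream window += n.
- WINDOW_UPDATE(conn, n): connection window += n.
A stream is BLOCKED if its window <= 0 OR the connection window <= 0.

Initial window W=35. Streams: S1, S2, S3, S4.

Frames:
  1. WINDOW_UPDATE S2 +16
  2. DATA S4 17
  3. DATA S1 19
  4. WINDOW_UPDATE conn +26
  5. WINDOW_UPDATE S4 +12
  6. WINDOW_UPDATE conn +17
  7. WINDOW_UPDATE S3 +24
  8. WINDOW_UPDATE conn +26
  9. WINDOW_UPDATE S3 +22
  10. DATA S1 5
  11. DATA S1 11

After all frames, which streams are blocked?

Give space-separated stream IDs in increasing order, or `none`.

Answer: S1

Derivation:
Op 1: conn=35 S1=35 S2=51 S3=35 S4=35 blocked=[]
Op 2: conn=18 S1=35 S2=51 S3=35 S4=18 blocked=[]
Op 3: conn=-1 S1=16 S2=51 S3=35 S4=18 blocked=[1, 2, 3, 4]
Op 4: conn=25 S1=16 S2=51 S3=35 S4=18 blocked=[]
Op 5: conn=25 S1=16 S2=51 S3=35 S4=30 blocked=[]
Op 6: conn=42 S1=16 S2=51 S3=35 S4=30 blocked=[]
Op 7: conn=42 S1=16 S2=51 S3=59 S4=30 blocked=[]
Op 8: conn=68 S1=16 S2=51 S3=59 S4=30 blocked=[]
Op 9: conn=68 S1=16 S2=51 S3=81 S4=30 blocked=[]
Op 10: conn=63 S1=11 S2=51 S3=81 S4=30 blocked=[]
Op 11: conn=52 S1=0 S2=51 S3=81 S4=30 blocked=[1]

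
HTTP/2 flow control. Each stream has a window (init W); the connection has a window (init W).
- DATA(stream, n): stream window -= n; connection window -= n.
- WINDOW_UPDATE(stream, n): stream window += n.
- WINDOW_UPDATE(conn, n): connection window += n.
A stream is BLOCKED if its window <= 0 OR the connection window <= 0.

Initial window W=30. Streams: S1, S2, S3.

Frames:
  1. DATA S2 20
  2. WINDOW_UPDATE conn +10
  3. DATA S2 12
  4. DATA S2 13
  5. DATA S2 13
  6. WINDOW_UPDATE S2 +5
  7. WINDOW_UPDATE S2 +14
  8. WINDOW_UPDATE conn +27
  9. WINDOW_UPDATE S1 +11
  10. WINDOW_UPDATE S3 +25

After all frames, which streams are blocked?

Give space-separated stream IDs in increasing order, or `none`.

Op 1: conn=10 S1=30 S2=10 S3=30 blocked=[]
Op 2: conn=20 S1=30 S2=10 S3=30 blocked=[]
Op 3: conn=8 S1=30 S2=-2 S3=30 blocked=[2]
Op 4: conn=-5 S1=30 S2=-15 S3=30 blocked=[1, 2, 3]
Op 5: conn=-18 S1=30 S2=-28 S3=30 blocked=[1, 2, 3]
Op 6: conn=-18 S1=30 S2=-23 S3=30 blocked=[1, 2, 3]
Op 7: conn=-18 S1=30 S2=-9 S3=30 blocked=[1, 2, 3]
Op 8: conn=9 S1=30 S2=-9 S3=30 blocked=[2]
Op 9: conn=9 S1=41 S2=-9 S3=30 blocked=[2]
Op 10: conn=9 S1=41 S2=-9 S3=55 blocked=[2]

Answer: S2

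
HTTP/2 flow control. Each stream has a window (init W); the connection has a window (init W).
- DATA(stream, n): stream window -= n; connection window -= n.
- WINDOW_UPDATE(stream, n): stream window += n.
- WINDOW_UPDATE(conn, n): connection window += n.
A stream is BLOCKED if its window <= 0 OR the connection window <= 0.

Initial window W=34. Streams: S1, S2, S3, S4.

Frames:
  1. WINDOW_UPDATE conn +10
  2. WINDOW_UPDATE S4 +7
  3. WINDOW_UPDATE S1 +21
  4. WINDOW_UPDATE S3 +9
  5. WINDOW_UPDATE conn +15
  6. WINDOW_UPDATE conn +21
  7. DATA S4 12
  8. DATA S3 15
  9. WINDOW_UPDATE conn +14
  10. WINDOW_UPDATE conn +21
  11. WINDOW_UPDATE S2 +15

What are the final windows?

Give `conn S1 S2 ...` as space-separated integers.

Answer: 88 55 49 28 29

Derivation:
Op 1: conn=44 S1=34 S2=34 S3=34 S4=34 blocked=[]
Op 2: conn=44 S1=34 S2=34 S3=34 S4=41 blocked=[]
Op 3: conn=44 S1=55 S2=34 S3=34 S4=41 blocked=[]
Op 4: conn=44 S1=55 S2=34 S3=43 S4=41 blocked=[]
Op 5: conn=59 S1=55 S2=34 S3=43 S4=41 blocked=[]
Op 6: conn=80 S1=55 S2=34 S3=43 S4=41 blocked=[]
Op 7: conn=68 S1=55 S2=34 S3=43 S4=29 blocked=[]
Op 8: conn=53 S1=55 S2=34 S3=28 S4=29 blocked=[]
Op 9: conn=67 S1=55 S2=34 S3=28 S4=29 blocked=[]
Op 10: conn=88 S1=55 S2=34 S3=28 S4=29 blocked=[]
Op 11: conn=88 S1=55 S2=49 S3=28 S4=29 blocked=[]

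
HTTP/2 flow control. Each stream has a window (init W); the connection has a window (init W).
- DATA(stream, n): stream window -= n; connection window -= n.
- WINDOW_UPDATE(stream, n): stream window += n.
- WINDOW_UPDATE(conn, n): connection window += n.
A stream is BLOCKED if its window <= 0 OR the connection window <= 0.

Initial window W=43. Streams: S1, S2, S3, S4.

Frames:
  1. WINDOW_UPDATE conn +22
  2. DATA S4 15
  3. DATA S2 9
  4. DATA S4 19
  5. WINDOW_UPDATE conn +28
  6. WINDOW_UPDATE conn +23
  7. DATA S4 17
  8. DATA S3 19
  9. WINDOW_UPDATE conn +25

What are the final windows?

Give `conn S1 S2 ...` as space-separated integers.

Op 1: conn=65 S1=43 S2=43 S3=43 S4=43 blocked=[]
Op 2: conn=50 S1=43 S2=43 S3=43 S4=28 blocked=[]
Op 3: conn=41 S1=43 S2=34 S3=43 S4=28 blocked=[]
Op 4: conn=22 S1=43 S2=34 S3=43 S4=9 blocked=[]
Op 5: conn=50 S1=43 S2=34 S3=43 S4=9 blocked=[]
Op 6: conn=73 S1=43 S2=34 S3=43 S4=9 blocked=[]
Op 7: conn=56 S1=43 S2=34 S3=43 S4=-8 blocked=[4]
Op 8: conn=37 S1=43 S2=34 S3=24 S4=-8 blocked=[4]
Op 9: conn=62 S1=43 S2=34 S3=24 S4=-8 blocked=[4]

Answer: 62 43 34 24 -8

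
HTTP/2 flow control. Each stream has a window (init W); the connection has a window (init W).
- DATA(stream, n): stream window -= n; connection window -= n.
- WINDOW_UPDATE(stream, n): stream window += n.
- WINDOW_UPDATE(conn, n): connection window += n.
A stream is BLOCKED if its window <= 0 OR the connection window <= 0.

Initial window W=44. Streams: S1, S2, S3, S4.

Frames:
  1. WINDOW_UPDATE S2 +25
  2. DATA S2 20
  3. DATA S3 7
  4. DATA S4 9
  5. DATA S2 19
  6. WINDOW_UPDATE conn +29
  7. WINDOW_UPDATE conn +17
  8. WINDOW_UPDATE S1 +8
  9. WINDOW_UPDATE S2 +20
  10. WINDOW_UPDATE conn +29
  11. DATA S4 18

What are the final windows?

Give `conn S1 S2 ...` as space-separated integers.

Op 1: conn=44 S1=44 S2=69 S3=44 S4=44 blocked=[]
Op 2: conn=24 S1=44 S2=49 S3=44 S4=44 blocked=[]
Op 3: conn=17 S1=44 S2=49 S3=37 S4=44 blocked=[]
Op 4: conn=8 S1=44 S2=49 S3=37 S4=35 blocked=[]
Op 5: conn=-11 S1=44 S2=30 S3=37 S4=35 blocked=[1, 2, 3, 4]
Op 6: conn=18 S1=44 S2=30 S3=37 S4=35 blocked=[]
Op 7: conn=35 S1=44 S2=30 S3=37 S4=35 blocked=[]
Op 8: conn=35 S1=52 S2=30 S3=37 S4=35 blocked=[]
Op 9: conn=35 S1=52 S2=50 S3=37 S4=35 blocked=[]
Op 10: conn=64 S1=52 S2=50 S3=37 S4=35 blocked=[]
Op 11: conn=46 S1=52 S2=50 S3=37 S4=17 blocked=[]

Answer: 46 52 50 37 17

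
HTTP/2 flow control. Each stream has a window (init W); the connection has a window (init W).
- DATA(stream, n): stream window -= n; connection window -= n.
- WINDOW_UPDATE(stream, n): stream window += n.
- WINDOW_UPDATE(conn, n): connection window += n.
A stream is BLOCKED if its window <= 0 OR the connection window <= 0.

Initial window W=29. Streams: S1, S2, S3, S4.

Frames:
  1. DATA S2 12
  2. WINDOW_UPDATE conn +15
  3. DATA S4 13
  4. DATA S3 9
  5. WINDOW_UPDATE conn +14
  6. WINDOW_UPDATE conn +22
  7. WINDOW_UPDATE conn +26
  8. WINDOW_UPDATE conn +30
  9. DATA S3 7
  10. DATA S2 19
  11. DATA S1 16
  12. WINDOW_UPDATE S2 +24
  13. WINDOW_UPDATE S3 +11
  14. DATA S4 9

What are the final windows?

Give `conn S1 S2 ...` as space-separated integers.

Op 1: conn=17 S1=29 S2=17 S3=29 S4=29 blocked=[]
Op 2: conn=32 S1=29 S2=17 S3=29 S4=29 blocked=[]
Op 3: conn=19 S1=29 S2=17 S3=29 S4=16 blocked=[]
Op 4: conn=10 S1=29 S2=17 S3=20 S4=16 blocked=[]
Op 5: conn=24 S1=29 S2=17 S3=20 S4=16 blocked=[]
Op 6: conn=46 S1=29 S2=17 S3=20 S4=16 blocked=[]
Op 7: conn=72 S1=29 S2=17 S3=20 S4=16 blocked=[]
Op 8: conn=102 S1=29 S2=17 S3=20 S4=16 blocked=[]
Op 9: conn=95 S1=29 S2=17 S3=13 S4=16 blocked=[]
Op 10: conn=76 S1=29 S2=-2 S3=13 S4=16 blocked=[2]
Op 11: conn=60 S1=13 S2=-2 S3=13 S4=16 blocked=[2]
Op 12: conn=60 S1=13 S2=22 S3=13 S4=16 blocked=[]
Op 13: conn=60 S1=13 S2=22 S3=24 S4=16 blocked=[]
Op 14: conn=51 S1=13 S2=22 S3=24 S4=7 blocked=[]

Answer: 51 13 22 24 7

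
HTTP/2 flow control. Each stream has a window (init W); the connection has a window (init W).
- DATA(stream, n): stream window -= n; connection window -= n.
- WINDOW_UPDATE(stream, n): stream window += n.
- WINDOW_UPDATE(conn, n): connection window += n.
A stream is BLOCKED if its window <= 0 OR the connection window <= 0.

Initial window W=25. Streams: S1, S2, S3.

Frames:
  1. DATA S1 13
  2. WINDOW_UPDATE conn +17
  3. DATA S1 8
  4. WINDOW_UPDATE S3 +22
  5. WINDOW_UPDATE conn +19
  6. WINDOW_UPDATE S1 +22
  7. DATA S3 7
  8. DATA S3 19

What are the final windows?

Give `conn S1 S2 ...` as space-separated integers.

Op 1: conn=12 S1=12 S2=25 S3=25 blocked=[]
Op 2: conn=29 S1=12 S2=25 S3=25 blocked=[]
Op 3: conn=21 S1=4 S2=25 S3=25 blocked=[]
Op 4: conn=21 S1=4 S2=25 S3=47 blocked=[]
Op 5: conn=40 S1=4 S2=25 S3=47 blocked=[]
Op 6: conn=40 S1=26 S2=25 S3=47 blocked=[]
Op 7: conn=33 S1=26 S2=25 S3=40 blocked=[]
Op 8: conn=14 S1=26 S2=25 S3=21 blocked=[]

Answer: 14 26 25 21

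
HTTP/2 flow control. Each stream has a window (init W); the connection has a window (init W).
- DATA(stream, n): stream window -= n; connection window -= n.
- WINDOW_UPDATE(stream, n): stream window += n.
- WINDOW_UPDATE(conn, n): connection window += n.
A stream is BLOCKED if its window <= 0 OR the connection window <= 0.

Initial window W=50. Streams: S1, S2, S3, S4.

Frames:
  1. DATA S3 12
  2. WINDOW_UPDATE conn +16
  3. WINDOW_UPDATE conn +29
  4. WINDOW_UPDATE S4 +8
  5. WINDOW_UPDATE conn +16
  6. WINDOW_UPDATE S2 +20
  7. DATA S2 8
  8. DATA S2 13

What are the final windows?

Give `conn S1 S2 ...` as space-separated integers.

Op 1: conn=38 S1=50 S2=50 S3=38 S4=50 blocked=[]
Op 2: conn=54 S1=50 S2=50 S3=38 S4=50 blocked=[]
Op 3: conn=83 S1=50 S2=50 S3=38 S4=50 blocked=[]
Op 4: conn=83 S1=50 S2=50 S3=38 S4=58 blocked=[]
Op 5: conn=99 S1=50 S2=50 S3=38 S4=58 blocked=[]
Op 6: conn=99 S1=50 S2=70 S3=38 S4=58 blocked=[]
Op 7: conn=91 S1=50 S2=62 S3=38 S4=58 blocked=[]
Op 8: conn=78 S1=50 S2=49 S3=38 S4=58 blocked=[]

Answer: 78 50 49 38 58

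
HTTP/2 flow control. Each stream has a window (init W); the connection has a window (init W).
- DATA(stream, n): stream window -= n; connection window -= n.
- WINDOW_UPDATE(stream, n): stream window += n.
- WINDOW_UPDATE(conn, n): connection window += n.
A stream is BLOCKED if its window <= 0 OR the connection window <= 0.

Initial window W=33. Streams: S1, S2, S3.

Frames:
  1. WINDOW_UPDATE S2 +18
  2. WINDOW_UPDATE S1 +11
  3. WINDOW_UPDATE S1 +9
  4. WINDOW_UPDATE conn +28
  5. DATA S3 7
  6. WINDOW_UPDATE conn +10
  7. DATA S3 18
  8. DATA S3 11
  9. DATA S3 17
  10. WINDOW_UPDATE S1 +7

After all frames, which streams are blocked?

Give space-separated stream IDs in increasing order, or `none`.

Op 1: conn=33 S1=33 S2=51 S3=33 blocked=[]
Op 2: conn=33 S1=44 S2=51 S3=33 blocked=[]
Op 3: conn=33 S1=53 S2=51 S3=33 blocked=[]
Op 4: conn=61 S1=53 S2=51 S3=33 blocked=[]
Op 5: conn=54 S1=53 S2=51 S3=26 blocked=[]
Op 6: conn=64 S1=53 S2=51 S3=26 blocked=[]
Op 7: conn=46 S1=53 S2=51 S3=8 blocked=[]
Op 8: conn=35 S1=53 S2=51 S3=-3 blocked=[3]
Op 9: conn=18 S1=53 S2=51 S3=-20 blocked=[3]
Op 10: conn=18 S1=60 S2=51 S3=-20 blocked=[3]

Answer: S3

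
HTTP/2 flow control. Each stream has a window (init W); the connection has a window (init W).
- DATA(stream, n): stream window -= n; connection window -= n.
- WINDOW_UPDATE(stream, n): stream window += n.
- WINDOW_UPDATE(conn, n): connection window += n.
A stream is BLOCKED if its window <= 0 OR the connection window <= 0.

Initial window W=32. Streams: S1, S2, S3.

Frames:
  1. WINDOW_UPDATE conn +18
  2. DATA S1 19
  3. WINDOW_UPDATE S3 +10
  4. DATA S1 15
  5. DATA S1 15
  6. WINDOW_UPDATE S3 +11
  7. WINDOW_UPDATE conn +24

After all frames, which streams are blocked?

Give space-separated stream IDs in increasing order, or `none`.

Answer: S1

Derivation:
Op 1: conn=50 S1=32 S2=32 S3=32 blocked=[]
Op 2: conn=31 S1=13 S2=32 S3=32 blocked=[]
Op 3: conn=31 S1=13 S2=32 S3=42 blocked=[]
Op 4: conn=16 S1=-2 S2=32 S3=42 blocked=[1]
Op 5: conn=1 S1=-17 S2=32 S3=42 blocked=[1]
Op 6: conn=1 S1=-17 S2=32 S3=53 blocked=[1]
Op 7: conn=25 S1=-17 S2=32 S3=53 blocked=[1]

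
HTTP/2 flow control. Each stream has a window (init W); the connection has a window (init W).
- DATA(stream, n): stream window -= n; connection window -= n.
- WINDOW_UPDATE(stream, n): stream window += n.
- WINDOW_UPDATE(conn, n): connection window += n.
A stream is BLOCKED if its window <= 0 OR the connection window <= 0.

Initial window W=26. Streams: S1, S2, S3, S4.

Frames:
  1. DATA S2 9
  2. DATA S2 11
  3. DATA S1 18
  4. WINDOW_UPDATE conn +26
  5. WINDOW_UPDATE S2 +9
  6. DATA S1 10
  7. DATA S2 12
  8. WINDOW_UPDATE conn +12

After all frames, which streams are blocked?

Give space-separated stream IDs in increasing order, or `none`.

Op 1: conn=17 S1=26 S2=17 S3=26 S4=26 blocked=[]
Op 2: conn=6 S1=26 S2=6 S3=26 S4=26 blocked=[]
Op 3: conn=-12 S1=8 S2=6 S3=26 S4=26 blocked=[1, 2, 3, 4]
Op 4: conn=14 S1=8 S2=6 S3=26 S4=26 blocked=[]
Op 5: conn=14 S1=8 S2=15 S3=26 S4=26 blocked=[]
Op 6: conn=4 S1=-2 S2=15 S3=26 S4=26 blocked=[1]
Op 7: conn=-8 S1=-2 S2=3 S3=26 S4=26 blocked=[1, 2, 3, 4]
Op 8: conn=4 S1=-2 S2=3 S3=26 S4=26 blocked=[1]

Answer: S1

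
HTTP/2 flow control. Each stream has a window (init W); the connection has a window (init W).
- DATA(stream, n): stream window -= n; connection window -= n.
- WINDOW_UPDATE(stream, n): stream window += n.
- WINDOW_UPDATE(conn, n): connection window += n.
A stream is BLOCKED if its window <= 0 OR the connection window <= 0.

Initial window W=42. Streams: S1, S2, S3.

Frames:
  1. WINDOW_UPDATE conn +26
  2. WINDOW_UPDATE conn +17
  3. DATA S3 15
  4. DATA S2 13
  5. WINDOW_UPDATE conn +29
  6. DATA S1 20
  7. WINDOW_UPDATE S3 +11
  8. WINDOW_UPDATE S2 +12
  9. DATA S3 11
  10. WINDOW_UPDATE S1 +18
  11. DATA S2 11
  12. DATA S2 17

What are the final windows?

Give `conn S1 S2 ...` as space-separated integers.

Op 1: conn=68 S1=42 S2=42 S3=42 blocked=[]
Op 2: conn=85 S1=42 S2=42 S3=42 blocked=[]
Op 3: conn=70 S1=42 S2=42 S3=27 blocked=[]
Op 4: conn=57 S1=42 S2=29 S3=27 blocked=[]
Op 5: conn=86 S1=42 S2=29 S3=27 blocked=[]
Op 6: conn=66 S1=22 S2=29 S3=27 blocked=[]
Op 7: conn=66 S1=22 S2=29 S3=38 blocked=[]
Op 8: conn=66 S1=22 S2=41 S3=38 blocked=[]
Op 9: conn=55 S1=22 S2=41 S3=27 blocked=[]
Op 10: conn=55 S1=40 S2=41 S3=27 blocked=[]
Op 11: conn=44 S1=40 S2=30 S3=27 blocked=[]
Op 12: conn=27 S1=40 S2=13 S3=27 blocked=[]

Answer: 27 40 13 27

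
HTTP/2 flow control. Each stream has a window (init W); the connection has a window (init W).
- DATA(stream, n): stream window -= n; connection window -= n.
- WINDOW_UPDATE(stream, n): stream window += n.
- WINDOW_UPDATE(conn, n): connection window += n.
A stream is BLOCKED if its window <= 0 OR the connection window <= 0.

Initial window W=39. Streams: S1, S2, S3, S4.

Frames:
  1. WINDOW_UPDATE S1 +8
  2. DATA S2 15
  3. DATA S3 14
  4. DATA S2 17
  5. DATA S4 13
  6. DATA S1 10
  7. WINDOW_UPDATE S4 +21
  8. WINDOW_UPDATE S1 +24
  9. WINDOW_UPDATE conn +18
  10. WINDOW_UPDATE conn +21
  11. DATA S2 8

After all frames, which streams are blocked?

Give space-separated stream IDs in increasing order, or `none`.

Op 1: conn=39 S1=47 S2=39 S3=39 S4=39 blocked=[]
Op 2: conn=24 S1=47 S2=24 S3=39 S4=39 blocked=[]
Op 3: conn=10 S1=47 S2=24 S3=25 S4=39 blocked=[]
Op 4: conn=-7 S1=47 S2=7 S3=25 S4=39 blocked=[1, 2, 3, 4]
Op 5: conn=-20 S1=47 S2=7 S3=25 S4=26 blocked=[1, 2, 3, 4]
Op 6: conn=-30 S1=37 S2=7 S3=25 S4=26 blocked=[1, 2, 3, 4]
Op 7: conn=-30 S1=37 S2=7 S3=25 S4=47 blocked=[1, 2, 3, 4]
Op 8: conn=-30 S1=61 S2=7 S3=25 S4=47 blocked=[1, 2, 3, 4]
Op 9: conn=-12 S1=61 S2=7 S3=25 S4=47 blocked=[1, 2, 3, 4]
Op 10: conn=9 S1=61 S2=7 S3=25 S4=47 blocked=[]
Op 11: conn=1 S1=61 S2=-1 S3=25 S4=47 blocked=[2]

Answer: S2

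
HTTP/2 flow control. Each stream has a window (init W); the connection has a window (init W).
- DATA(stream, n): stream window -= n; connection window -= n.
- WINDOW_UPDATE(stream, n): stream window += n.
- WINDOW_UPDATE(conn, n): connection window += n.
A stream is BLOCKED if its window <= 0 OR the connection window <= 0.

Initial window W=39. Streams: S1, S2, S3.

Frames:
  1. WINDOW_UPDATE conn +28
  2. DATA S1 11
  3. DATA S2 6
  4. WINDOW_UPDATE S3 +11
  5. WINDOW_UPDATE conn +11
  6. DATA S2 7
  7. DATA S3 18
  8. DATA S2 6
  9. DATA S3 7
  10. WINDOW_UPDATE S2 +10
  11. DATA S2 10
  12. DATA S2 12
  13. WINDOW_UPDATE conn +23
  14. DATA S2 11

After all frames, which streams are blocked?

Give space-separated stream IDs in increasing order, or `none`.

Answer: S2

Derivation:
Op 1: conn=67 S1=39 S2=39 S3=39 blocked=[]
Op 2: conn=56 S1=28 S2=39 S3=39 blocked=[]
Op 3: conn=50 S1=28 S2=33 S3=39 blocked=[]
Op 4: conn=50 S1=28 S2=33 S3=50 blocked=[]
Op 5: conn=61 S1=28 S2=33 S3=50 blocked=[]
Op 6: conn=54 S1=28 S2=26 S3=50 blocked=[]
Op 7: conn=36 S1=28 S2=26 S3=32 blocked=[]
Op 8: conn=30 S1=28 S2=20 S3=32 blocked=[]
Op 9: conn=23 S1=28 S2=20 S3=25 blocked=[]
Op 10: conn=23 S1=28 S2=30 S3=25 blocked=[]
Op 11: conn=13 S1=28 S2=20 S3=25 blocked=[]
Op 12: conn=1 S1=28 S2=8 S3=25 blocked=[]
Op 13: conn=24 S1=28 S2=8 S3=25 blocked=[]
Op 14: conn=13 S1=28 S2=-3 S3=25 blocked=[2]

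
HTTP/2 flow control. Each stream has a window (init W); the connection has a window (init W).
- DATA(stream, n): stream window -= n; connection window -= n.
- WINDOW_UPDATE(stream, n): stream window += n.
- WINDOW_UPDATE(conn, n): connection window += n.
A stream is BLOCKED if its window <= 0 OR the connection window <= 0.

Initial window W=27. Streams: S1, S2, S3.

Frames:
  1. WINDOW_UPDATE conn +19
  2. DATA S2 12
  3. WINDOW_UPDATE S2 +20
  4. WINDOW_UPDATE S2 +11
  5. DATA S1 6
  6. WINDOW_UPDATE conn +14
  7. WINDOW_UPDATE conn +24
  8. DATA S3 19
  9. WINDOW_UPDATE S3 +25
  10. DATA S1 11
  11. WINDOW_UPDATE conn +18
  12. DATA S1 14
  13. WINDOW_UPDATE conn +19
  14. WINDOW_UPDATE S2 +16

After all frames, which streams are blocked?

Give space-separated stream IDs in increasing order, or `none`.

Answer: S1

Derivation:
Op 1: conn=46 S1=27 S2=27 S3=27 blocked=[]
Op 2: conn=34 S1=27 S2=15 S3=27 blocked=[]
Op 3: conn=34 S1=27 S2=35 S3=27 blocked=[]
Op 4: conn=34 S1=27 S2=46 S3=27 blocked=[]
Op 5: conn=28 S1=21 S2=46 S3=27 blocked=[]
Op 6: conn=42 S1=21 S2=46 S3=27 blocked=[]
Op 7: conn=66 S1=21 S2=46 S3=27 blocked=[]
Op 8: conn=47 S1=21 S2=46 S3=8 blocked=[]
Op 9: conn=47 S1=21 S2=46 S3=33 blocked=[]
Op 10: conn=36 S1=10 S2=46 S3=33 blocked=[]
Op 11: conn=54 S1=10 S2=46 S3=33 blocked=[]
Op 12: conn=40 S1=-4 S2=46 S3=33 blocked=[1]
Op 13: conn=59 S1=-4 S2=46 S3=33 blocked=[1]
Op 14: conn=59 S1=-4 S2=62 S3=33 blocked=[1]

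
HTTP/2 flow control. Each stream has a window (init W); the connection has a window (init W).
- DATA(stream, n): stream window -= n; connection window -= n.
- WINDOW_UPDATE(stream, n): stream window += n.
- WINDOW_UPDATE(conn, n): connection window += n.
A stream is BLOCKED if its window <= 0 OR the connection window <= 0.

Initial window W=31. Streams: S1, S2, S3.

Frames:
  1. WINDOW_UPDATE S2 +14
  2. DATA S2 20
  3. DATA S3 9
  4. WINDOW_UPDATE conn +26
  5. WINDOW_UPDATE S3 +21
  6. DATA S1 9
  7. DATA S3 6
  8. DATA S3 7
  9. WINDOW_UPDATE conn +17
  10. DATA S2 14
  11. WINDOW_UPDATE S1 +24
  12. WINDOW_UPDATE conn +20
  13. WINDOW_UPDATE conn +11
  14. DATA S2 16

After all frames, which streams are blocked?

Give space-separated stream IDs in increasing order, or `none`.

Answer: S2

Derivation:
Op 1: conn=31 S1=31 S2=45 S3=31 blocked=[]
Op 2: conn=11 S1=31 S2=25 S3=31 blocked=[]
Op 3: conn=2 S1=31 S2=25 S3=22 blocked=[]
Op 4: conn=28 S1=31 S2=25 S3=22 blocked=[]
Op 5: conn=28 S1=31 S2=25 S3=43 blocked=[]
Op 6: conn=19 S1=22 S2=25 S3=43 blocked=[]
Op 7: conn=13 S1=22 S2=25 S3=37 blocked=[]
Op 8: conn=6 S1=22 S2=25 S3=30 blocked=[]
Op 9: conn=23 S1=22 S2=25 S3=30 blocked=[]
Op 10: conn=9 S1=22 S2=11 S3=30 blocked=[]
Op 11: conn=9 S1=46 S2=11 S3=30 blocked=[]
Op 12: conn=29 S1=46 S2=11 S3=30 blocked=[]
Op 13: conn=40 S1=46 S2=11 S3=30 blocked=[]
Op 14: conn=24 S1=46 S2=-5 S3=30 blocked=[2]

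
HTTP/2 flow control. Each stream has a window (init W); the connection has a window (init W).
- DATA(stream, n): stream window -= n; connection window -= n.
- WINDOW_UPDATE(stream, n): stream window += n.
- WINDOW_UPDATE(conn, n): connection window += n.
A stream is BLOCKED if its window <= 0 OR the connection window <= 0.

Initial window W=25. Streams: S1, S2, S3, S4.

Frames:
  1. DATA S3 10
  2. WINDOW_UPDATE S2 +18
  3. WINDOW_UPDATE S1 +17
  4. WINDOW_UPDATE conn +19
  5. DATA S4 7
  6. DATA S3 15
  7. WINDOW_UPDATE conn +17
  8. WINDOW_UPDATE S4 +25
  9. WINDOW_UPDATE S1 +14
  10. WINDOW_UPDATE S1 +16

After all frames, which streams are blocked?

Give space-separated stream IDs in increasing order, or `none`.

Answer: S3

Derivation:
Op 1: conn=15 S1=25 S2=25 S3=15 S4=25 blocked=[]
Op 2: conn=15 S1=25 S2=43 S3=15 S4=25 blocked=[]
Op 3: conn=15 S1=42 S2=43 S3=15 S4=25 blocked=[]
Op 4: conn=34 S1=42 S2=43 S3=15 S4=25 blocked=[]
Op 5: conn=27 S1=42 S2=43 S3=15 S4=18 blocked=[]
Op 6: conn=12 S1=42 S2=43 S3=0 S4=18 blocked=[3]
Op 7: conn=29 S1=42 S2=43 S3=0 S4=18 blocked=[3]
Op 8: conn=29 S1=42 S2=43 S3=0 S4=43 blocked=[3]
Op 9: conn=29 S1=56 S2=43 S3=0 S4=43 blocked=[3]
Op 10: conn=29 S1=72 S2=43 S3=0 S4=43 blocked=[3]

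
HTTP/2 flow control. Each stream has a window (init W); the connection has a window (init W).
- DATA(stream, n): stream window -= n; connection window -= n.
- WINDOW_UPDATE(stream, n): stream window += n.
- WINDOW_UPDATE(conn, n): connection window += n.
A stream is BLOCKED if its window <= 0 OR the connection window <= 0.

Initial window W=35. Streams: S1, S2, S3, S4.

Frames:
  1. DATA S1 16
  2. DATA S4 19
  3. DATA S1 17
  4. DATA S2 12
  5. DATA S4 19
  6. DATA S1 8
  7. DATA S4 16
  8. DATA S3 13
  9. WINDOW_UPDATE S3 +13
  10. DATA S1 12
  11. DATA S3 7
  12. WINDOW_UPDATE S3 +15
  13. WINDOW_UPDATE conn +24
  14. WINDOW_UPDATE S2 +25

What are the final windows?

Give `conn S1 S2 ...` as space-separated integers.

Answer: -80 -18 48 43 -19

Derivation:
Op 1: conn=19 S1=19 S2=35 S3=35 S4=35 blocked=[]
Op 2: conn=0 S1=19 S2=35 S3=35 S4=16 blocked=[1, 2, 3, 4]
Op 3: conn=-17 S1=2 S2=35 S3=35 S4=16 blocked=[1, 2, 3, 4]
Op 4: conn=-29 S1=2 S2=23 S3=35 S4=16 blocked=[1, 2, 3, 4]
Op 5: conn=-48 S1=2 S2=23 S3=35 S4=-3 blocked=[1, 2, 3, 4]
Op 6: conn=-56 S1=-6 S2=23 S3=35 S4=-3 blocked=[1, 2, 3, 4]
Op 7: conn=-72 S1=-6 S2=23 S3=35 S4=-19 blocked=[1, 2, 3, 4]
Op 8: conn=-85 S1=-6 S2=23 S3=22 S4=-19 blocked=[1, 2, 3, 4]
Op 9: conn=-85 S1=-6 S2=23 S3=35 S4=-19 blocked=[1, 2, 3, 4]
Op 10: conn=-97 S1=-18 S2=23 S3=35 S4=-19 blocked=[1, 2, 3, 4]
Op 11: conn=-104 S1=-18 S2=23 S3=28 S4=-19 blocked=[1, 2, 3, 4]
Op 12: conn=-104 S1=-18 S2=23 S3=43 S4=-19 blocked=[1, 2, 3, 4]
Op 13: conn=-80 S1=-18 S2=23 S3=43 S4=-19 blocked=[1, 2, 3, 4]
Op 14: conn=-80 S1=-18 S2=48 S3=43 S4=-19 blocked=[1, 2, 3, 4]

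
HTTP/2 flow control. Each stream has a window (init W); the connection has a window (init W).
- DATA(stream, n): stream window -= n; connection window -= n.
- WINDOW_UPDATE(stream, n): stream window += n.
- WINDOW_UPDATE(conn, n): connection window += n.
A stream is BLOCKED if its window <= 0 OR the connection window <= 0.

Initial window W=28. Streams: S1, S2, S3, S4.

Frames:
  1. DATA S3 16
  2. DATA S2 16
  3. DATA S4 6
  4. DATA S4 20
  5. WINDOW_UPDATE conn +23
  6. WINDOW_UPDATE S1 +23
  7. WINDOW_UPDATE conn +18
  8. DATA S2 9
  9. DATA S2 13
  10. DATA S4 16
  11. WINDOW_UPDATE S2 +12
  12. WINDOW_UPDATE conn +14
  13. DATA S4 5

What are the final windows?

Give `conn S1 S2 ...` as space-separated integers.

Op 1: conn=12 S1=28 S2=28 S3=12 S4=28 blocked=[]
Op 2: conn=-4 S1=28 S2=12 S3=12 S4=28 blocked=[1, 2, 3, 4]
Op 3: conn=-10 S1=28 S2=12 S3=12 S4=22 blocked=[1, 2, 3, 4]
Op 4: conn=-30 S1=28 S2=12 S3=12 S4=2 blocked=[1, 2, 3, 4]
Op 5: conn=-7 S1=28 S2=12 S3=12 S4=2 blocked=[1, 2, 3, 4]
Op 6: conn=-7 S1=51 S2=12 S3=12 S4=2 blocked=[1, 2, 3, 4]
Op 7: conn=11 S1=51 S2=12 S3=12 S4=2 blocked=[]
Op 8: conn=2 S1=51 S2=3 S3=12 S4=2 blocked=[]
Op 9: conn=-11 S1=51 S2=-10 S3=12 S4=2 blocked=[1, 2, 3, 4]
Op 10: conn=-27 S1=51 S2=-10 S3=12 S4=-14 blocked=[1, 2, 3, 4]
Op 11: conn=-27 S1=51 S2=2 S3=12 S4=-14 blocked=[1, 2, 3, 4]
Op 12: conn=-13 S1=51 S2=2 S3=12 S4=-14 blocked=[1, 2, 3, 4]
Op 13: conn=-18 S1=51 S2=2 S3=12 S4=-19 blocked=[1, 2, 3, 4]

Answer: -18 51 2 12 -19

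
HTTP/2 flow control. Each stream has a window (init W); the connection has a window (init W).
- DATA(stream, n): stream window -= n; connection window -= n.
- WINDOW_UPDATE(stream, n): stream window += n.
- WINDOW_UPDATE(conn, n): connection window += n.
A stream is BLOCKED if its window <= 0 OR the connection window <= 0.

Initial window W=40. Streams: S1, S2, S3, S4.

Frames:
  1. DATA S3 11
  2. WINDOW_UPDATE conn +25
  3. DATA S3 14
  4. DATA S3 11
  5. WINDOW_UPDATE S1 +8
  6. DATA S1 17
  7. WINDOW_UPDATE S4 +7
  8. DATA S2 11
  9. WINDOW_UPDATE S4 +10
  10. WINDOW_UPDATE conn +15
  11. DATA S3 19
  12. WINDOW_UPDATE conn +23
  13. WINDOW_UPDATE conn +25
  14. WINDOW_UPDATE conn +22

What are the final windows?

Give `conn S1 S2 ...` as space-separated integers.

Answer: 67 31 29 -15 57

Derivation:
Op 1: conn=29 S1=40 S2=40 S3=29 S4=40 blocked=[]
Op 2: conn=54 S1=40 S2=40 S3=29 S4=40 blocked=[]
Op 3: conn=40 S1=40 S2=40 S3=15 S4=40 blocked=[]
Op 4: conn=29 S1=40 S2=40 S3=4 S4=40 blocked=[]
Op 5: conn=29 S1=48 S2=40 S3=4 S4=40 blocked=[]
Op 6: conn=12 S1=31 S2=40 S3=4 S4=40 blocked=[]
Op 7: conn=12 S1=31 S2=40 S3=4 S4=47 blocked=[]
Op 8: conn=1 S1=31 S2=29 S3=4 S4=47 blocked=[]
Op 9: conn=1 S1=31 S2=29 S3=4 S4=57 blocked=[]
Op 10: conn=16 S1=31 S2=29 S3=4 S4=57 blocked=[]
Op 11: conn=-3 S1=31 S2=29 S3=-15 S4=57 blocked=[1, 2, 3, 4]
Op 12: conn=20 S1=31 S2=29 S3=-15 S4=57 blocked=[3]
Op 13: conn=45 S1=31 S2=29 S3=-15 S4=57 blocked=[3]
Op 14: conn=67 S1=31 S2=29 S3=-15 S4=57 blocked=[3]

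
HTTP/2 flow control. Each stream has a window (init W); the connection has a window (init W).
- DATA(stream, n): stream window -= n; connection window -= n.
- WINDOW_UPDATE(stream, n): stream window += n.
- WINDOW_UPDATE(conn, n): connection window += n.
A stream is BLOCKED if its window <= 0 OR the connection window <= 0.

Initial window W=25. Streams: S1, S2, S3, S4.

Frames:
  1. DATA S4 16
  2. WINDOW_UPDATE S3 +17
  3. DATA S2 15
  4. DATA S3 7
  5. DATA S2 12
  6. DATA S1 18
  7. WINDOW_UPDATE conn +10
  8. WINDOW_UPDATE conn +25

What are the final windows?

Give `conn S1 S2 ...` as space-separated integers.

Answer: -8 7 -2 35 9

Derivation:
Op 1: conn=9 S1=25 S2=25 S3=25 S4=9 blocked=[]
Op 2: conn=9 S1=25 S2=25 S3=42 S4=9 blocked=[]
Op 3: conn=-6 S1=25 S2=10 S3=42 S4=9 blocked=[1, 2, 3, 4]
Op 4: conn=-13 S1=25 S2=10 S3=35 S4=9 blocked=[1, 2, 3, 4]
Op 5: conn=-25 S1=25 S2=-2 S3=35 S4=9 blocked=[1, 2, 3, 4]
Op 6: conn=-43 S1=7 S2=-2 S3=35 S4=9 blocked=[1, 2, 3, 4]
Op 7: conn=-33 S1=7 S2=-2 S3=35 S4=9 blocked=[1, 2, 3, 4]
Op 8: conn=-8 S1=7 S2=-2 S3=35 S4=9 blocked=[1, 2, 3, 4]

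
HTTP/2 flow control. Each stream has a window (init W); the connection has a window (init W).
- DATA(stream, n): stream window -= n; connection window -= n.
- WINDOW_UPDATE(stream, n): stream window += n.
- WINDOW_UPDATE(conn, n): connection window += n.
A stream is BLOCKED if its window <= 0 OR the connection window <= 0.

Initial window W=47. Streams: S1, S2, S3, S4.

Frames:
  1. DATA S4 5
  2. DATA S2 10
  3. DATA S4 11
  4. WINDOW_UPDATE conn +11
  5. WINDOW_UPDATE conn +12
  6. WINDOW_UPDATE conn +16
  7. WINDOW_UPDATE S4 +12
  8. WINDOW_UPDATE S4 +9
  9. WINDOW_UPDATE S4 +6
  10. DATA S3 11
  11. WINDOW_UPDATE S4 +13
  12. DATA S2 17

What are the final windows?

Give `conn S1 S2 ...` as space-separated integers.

Op 1: conn=42 S1=47 S2=47 S3=47 S4=42 blocked=[]
Op 2: conn=32 S1=47 S2=37 S3=47 S4=42 blocked=[]
Op 3: conn=21 S1=47 S2=37 S3=47 S4=31 blocked=[]
Op 4: conn=32 S1=47 S2=37 S3=47 S4=31 blocked=[]
Op 5: conn=44 S1=47 S2=37 S3=47 S4=31 blocked=[]
Op 6: conn=60 S1=47 S2=37 S3=47 S4=31 blocked=[]
Op 7: conn=60 S1=47 S2=37 S3=47 S4=43 blocked=[]
Op 8: conn=60 S1=47 S2=37 S3=47 S4=52 blocked=[]
Op 9: conn=60 S1=47 S2=37 S3=47 S4=58 blocked=[]
Op 10: conn=49 S1=47 S2=37 S3=36 S4=58 blocked=[]
Op 11: conn=49 S1=47 S2=37 S3=36 S4=71 blocked=[]
Op 12: conn=32 S1=47 S2=20 S3=36 S4=71 blocked=[]

Answer: 32 47 20 36 71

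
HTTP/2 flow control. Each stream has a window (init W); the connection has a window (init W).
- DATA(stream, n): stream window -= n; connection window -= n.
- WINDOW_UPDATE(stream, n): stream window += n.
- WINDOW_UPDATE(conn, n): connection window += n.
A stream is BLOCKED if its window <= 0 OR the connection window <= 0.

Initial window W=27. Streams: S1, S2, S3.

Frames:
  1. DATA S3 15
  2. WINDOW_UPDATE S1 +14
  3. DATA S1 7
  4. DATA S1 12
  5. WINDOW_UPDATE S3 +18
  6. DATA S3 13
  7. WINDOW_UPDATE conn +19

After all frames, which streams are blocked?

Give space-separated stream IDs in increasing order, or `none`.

Op 1: conn=12 S1=27 S2=27 S3=12 blocked=[]
Op 2: conn=12 S1=41 S2=27 S3=12 blocked=[]
Op 3: conn=5 S1=34 S2=27 S3=12 blocked=[]
Op 4: conn=-7 S1=22 S2=27 S3=12 blocked=[1, 2, 3]
Op 5: conn=-7 S1=22 S2=27 S3=30 blocked=[1, 2, 3]
Op 6: conn=-20 S1=22 S2=27 S3=17 blocked=[1, 2, 3]
Op 7: conn=-1 S1=22 S2=27 S3=17 blocked=[1, 2, 3]

Answer: S1 S2 S3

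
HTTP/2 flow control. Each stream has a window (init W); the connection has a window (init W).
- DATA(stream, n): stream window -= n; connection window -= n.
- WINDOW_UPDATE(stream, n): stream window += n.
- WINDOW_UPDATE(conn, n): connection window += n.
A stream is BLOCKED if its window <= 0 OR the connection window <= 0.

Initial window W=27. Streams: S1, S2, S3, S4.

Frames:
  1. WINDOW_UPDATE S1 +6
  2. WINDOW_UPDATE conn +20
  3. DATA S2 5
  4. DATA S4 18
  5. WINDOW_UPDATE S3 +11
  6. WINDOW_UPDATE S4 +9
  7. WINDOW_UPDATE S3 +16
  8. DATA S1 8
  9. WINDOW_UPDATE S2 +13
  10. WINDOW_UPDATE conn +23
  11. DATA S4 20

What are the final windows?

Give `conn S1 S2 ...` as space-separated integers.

Answer: 19 25 35 54 -2

Derivation:
Op 1: conn=27 S1=33 S2=27 S3=27 S4=27 blocked=[]
Op 2: conn=47 S1=33 S2=27 S3=27 S4=27 blocked=[]
Op 3: conn=42 S1=33 S2=22 S3=27 S4=27 blocked=[]
Op 4: conn=24 S1=33 S2=22 S3=27 S4=9 blocked=[]
Op 5: conn=24 S1=33 S2=22 S3=38 S4=9 blocked=[]
Op 6: conn=24 S1=33 S2=22 S3=38 S4=18 blocked=[]
Op 7: conn=24 S1=33 S2=22 S3=54 S4=18 blocked=[]
Op 8: conn=16 S1=25 S2=22 S3=54 S4=18 blocked=[]
Op 9: conn=16 S1=25 S2=35 S3=54 S4=18 blocked=[]
Op 10: conn=39 S1=25 S2=35 S3=54 S4=18 blocked=[]
Op 11: conn=19 S1=25 S2=35 S3=54 S4=-2 blocked=[4]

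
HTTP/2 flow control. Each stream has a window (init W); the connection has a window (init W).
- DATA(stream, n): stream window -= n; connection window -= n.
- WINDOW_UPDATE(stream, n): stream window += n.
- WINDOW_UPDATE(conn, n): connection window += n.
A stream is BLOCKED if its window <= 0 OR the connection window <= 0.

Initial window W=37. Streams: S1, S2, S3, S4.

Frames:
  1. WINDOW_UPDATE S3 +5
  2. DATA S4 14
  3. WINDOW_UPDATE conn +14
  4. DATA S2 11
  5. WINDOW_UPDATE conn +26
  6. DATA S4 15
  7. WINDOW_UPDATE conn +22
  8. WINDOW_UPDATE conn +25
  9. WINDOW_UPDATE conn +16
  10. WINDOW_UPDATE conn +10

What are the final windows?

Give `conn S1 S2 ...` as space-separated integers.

Answer: 110 37 26 42 8

Derivation:
Op 1: conn=37 S1=37 S2=37 S3=42 S4=37 blocked=[]
Op 2: conn=23 S1=37 S2=37 S3=42 S4=23 blocked=[]
Op 3: conn=37 S1=37 S2=37 S3=42 S4=23 blocked=[]
Op 4: conn=26 S1=37 S2=26 S3=42 S4=23 blocked=[]
Op 5: conn=52 S1=37 S2=26 S3=42 S4=23 blocked=[]
Op 6: conn=37 S1=37 S2=26 S3=42 S4=8 blocked=[]
Op 7: conn=59 S1=37 S2=26 S3=42 S4=8 blocked=[]
Op 8: conn=84 S1=37 S2=26 S3=42 S4=8 blocked=[]
Op 9: conn=100 S1=37 S2=26 S3=42 S4=8 blocked=[]
Op 10: conn=110 S1=37 S2=26 S3=42 S4=8 blocked=[]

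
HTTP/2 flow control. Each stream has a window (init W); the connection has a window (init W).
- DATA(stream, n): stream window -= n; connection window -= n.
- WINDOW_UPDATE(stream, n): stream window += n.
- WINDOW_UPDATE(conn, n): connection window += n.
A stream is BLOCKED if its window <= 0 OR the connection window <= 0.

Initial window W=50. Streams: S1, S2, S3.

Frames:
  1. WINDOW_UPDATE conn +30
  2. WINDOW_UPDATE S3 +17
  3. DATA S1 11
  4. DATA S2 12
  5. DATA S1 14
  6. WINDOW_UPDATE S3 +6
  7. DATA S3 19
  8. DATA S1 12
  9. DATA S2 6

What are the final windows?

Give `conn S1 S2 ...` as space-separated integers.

Answer: 6 13 32 54

Derivation:
Op 1: conn=80 S1=50 S2=50 S3=50 blocked=[]
Op 2: conn=80 S1=50 S2=50 S3=67 blocked=[]
Op 3: conn=69 S1=39 S2=50 S3=67 blocked=[]
Op 4: conn=57 S1=39 S2=38 S3=67 blocked=[]
Op 5: conn=43 S1=25 S2=38 S3=67 blocked=[]
Op 6: conn=43 S1=25 S2=38 S3=73 blocked=[]
Op 7: conn=24 S1=25 S2=38 S3=54 blocked=[]
Op 8: conn=12 S1=13 S2=38 S3=54 blocked=[]
Op 9: conn=6 S1=13 S2=32 S3=54 blocked=[]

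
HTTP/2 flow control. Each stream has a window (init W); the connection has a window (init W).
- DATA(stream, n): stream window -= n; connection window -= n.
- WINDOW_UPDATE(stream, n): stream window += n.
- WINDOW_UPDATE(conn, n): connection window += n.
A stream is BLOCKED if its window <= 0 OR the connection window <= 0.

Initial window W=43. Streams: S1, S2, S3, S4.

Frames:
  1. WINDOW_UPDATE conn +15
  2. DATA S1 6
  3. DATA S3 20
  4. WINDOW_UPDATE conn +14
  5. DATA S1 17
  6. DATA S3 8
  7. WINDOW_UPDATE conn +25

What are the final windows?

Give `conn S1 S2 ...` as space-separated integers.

Answer: 46 20 43 15 43

Derivation:
Op 1: conn=58 S1=43 S2=43 S3=43 S4=43 blocked=[]
Op 2: conn=52 S1=37 S2=43 S3=43 S4=43 blocked=[]
Op 3: conn=32 S1=37 S2=43 S3=23 S4=43 blocked=[]
Op 4: conn=46 S1=37 S2=43 S3=23 S4=43 blocked=[]
Op 5: conn=29 S1=20 S2=43 S3=23 S4=43 blocked=[]
Op 6: conn=21 S1=20 S2=43 S3=15 S4=43 blocked=[]
Op 7: conn=46 S1=20 S2=43 S3=15 S4=43 blocked=[]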